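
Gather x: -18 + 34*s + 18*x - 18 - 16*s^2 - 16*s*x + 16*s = -16*s^2 + 50*s + x*(18 - 16*s) - 36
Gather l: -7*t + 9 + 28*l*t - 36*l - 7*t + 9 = l*(28*t - 36) - 14*t + 18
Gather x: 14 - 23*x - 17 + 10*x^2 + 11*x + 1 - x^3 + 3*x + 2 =-x^3 + 10*x^2 - 9*x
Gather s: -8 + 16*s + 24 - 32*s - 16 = -16*s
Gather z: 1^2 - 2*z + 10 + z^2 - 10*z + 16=z^2 - 12*z + 27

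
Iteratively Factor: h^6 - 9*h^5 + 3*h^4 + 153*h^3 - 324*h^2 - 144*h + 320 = (h - 5)*(h^5 - 4*h^4 - 17*h^3 + 68*h^2 + 16*h - 64) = (h - 5)*(h - 4)*(h^4 - 17*h^2 + 16) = (h - 5)*(h - 4)*(h + 4)*(h^3 - 4*h^2 - h + 4) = (h - 5)*(h - 4)*(h - 1)*(h + 4)*(h^2 - 3*h - 4) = (h - 5)*(h - 4)*(h - 1)*(h + 1)*(h + 4)*(h - 4)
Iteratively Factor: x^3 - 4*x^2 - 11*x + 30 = (x + 3)*(x^2 - 7*x + 10) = (x - 2)*(x + 3)*(x - 5)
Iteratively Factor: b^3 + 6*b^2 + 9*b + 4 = (b + 4)*(b^2 + 2*b + 1) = (b + 1)*(b + 4)*(b + 1)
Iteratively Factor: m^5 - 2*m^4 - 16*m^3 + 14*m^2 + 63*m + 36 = (m - 4)*(m^4 + 2*m^3 - 8*m^2 - 18*m - 9) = (m - 4)*(m + 3)*(m^3 - m^2 - 5*m - 3) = (m - 4)*(m + 1)*(m + 3)*(m^2 - 2*m - 3) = (m - 4)*(m + 1)^2*(m + 3)*(m - 3)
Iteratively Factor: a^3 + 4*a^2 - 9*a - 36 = (a - 3)*(a^2 + 7*a + 12) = (a - 3)*(a + 4)*(a + 3)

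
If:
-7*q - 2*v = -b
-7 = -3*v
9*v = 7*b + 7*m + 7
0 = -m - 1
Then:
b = 3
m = -1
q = -5/21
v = 7/3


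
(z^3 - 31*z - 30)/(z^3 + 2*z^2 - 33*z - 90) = (z + 1)/(z + 3)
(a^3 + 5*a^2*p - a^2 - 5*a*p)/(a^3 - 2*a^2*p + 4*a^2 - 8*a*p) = (a^2 + 5*a*p - a - 5*p)/(a^2 - 2*a*p + 4*a - 8*p)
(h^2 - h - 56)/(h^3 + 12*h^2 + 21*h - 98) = (h - 8)/(h^2 + 5*h - 14)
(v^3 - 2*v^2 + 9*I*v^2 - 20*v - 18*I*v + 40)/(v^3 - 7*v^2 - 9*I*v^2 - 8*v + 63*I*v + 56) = (v^3 + v^2*(-2 + 9*I) - 2*v*(10 + 9*I) + 40)/(v^3 - v^2*(7 + 9*I) + v*(-8 + 63*I) + 56)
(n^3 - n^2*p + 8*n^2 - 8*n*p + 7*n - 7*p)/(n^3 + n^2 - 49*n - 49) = (n - p)/(n - 7)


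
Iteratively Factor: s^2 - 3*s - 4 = (s - 4)*(s + 1)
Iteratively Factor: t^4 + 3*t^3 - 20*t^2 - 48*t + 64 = (t - 4)*(t^3 + 7*t^2 + 8*t - 16) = (t - 4)*(t - 1)*(t^2 + 8*t + 16) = (t - 4)*(t - 1)*(t + 4)*(t + 4)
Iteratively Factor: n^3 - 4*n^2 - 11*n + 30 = (n - 5)*(n^2 + n - 6) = (n - 5)*(n + 3)*(n - 2)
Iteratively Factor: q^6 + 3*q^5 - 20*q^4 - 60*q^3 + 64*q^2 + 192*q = (q - 4)*(q^5 + 7*q^4 + 8*q^3 - 28*q^2 - 48*q) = (q - 4)*(q + 4)*(q^4 + 3*q^3 - 4*q^2 - 12*q) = (q - 4)*(q + 3)*(q + 4)*(q^3 - 4*q) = q*(q - 4)*(q + 3)*(q + 4)*(q^2 - 4) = q*(q - 4)*(q - 2)*(q + 3)*(q + 4)*(q + 2)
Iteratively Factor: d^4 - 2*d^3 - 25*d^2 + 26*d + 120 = (d - 3)*(d^3 + d^2 - 22*d - 40) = (d - 3)*(d + 2)*(d^2 - d - 20) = (d - 3)*(d + 2)*(d + 4)*(d - 5)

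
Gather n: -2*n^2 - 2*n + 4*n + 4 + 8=-2*n^2 + 2*n + 12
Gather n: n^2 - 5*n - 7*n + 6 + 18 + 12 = n^2 - 12*n + 36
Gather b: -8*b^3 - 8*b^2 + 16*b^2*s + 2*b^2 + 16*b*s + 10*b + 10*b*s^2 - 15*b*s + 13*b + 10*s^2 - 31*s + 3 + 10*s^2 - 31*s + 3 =-8*b^3 + b^2*(16*s - 6) + b*(10*s^2 + s + 23) + 20*s^2 - 62*s + 6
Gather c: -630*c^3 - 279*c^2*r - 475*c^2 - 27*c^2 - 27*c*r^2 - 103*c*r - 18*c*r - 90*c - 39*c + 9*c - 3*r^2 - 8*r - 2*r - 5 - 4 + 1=-630*c^3 + c^2*(-279*r - 502) + c*(-27*r^2 - 121*r - 120) - 3*r^2 - 10*r - 8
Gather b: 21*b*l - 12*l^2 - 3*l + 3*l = 21*b*l - 12*l^2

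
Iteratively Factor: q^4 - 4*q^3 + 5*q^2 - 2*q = (q - 2)*(q^3 - 2*q^2 + q) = (q - 2)*(q - 1)*(q^2 - q) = q*(q - 2)*(q - 1)*(q - 1)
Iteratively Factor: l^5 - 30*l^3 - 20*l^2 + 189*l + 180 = (l - 3)*(l^4 + 3*l^3 - 21*l^2 - 83*l - 60) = (l - 3)*(l + 3)*(l^3 - 21*l - 20) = (l - 3)*(l + 1)*(l + 3)*(l^2 - l - 20) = (l - 3)*(l + 1)*(l + 3)*(l + 4)*(l - 5)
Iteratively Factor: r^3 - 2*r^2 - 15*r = (r - 5)*(r^2 + 3*r) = r*(r - 5)*(r + 3)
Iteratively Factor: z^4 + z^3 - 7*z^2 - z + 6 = (z + 3)*(z^3 - 2*z^2 - z + 2) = (z + 1)*(z + 3)*(z^2 - 3*z + 2) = (z - 1)*(z + 1)*(z + 3)*(z - 2)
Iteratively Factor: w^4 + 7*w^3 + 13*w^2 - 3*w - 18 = (w + 3)*(w^3 + 4*w^2 + w - 6) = (w - 1)*(w + 3)*(w^2 + 5*w + 6) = (w - 1)*(w + 3)^2*(w + 2)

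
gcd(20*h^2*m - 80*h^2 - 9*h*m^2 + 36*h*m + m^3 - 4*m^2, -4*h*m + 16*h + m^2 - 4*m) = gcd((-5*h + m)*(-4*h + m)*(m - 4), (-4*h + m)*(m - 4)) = 4*h*m - 16*h - m^2 + 4*m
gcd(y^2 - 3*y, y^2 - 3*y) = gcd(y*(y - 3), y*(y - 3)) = y^2 - 3*y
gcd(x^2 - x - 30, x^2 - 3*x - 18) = x - 6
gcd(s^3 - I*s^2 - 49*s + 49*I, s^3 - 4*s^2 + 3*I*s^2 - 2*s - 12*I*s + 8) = 1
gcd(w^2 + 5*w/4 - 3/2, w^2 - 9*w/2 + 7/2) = 1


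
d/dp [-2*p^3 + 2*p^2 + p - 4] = -6*p^2 + 4*p + 1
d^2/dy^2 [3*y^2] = 6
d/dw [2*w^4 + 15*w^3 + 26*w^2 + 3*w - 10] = 8*w^3 + 45*w^2 + 52*w + 3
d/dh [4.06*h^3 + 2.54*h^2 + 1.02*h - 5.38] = 12.18*h^2 + 5.08*h + 1.02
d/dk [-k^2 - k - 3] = -2*k - 1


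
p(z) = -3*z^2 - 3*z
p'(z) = -6*z - 3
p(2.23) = -21.61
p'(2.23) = -16.38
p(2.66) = -29.21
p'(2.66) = -18.96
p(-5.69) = -80.06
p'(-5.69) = 31.14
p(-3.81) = -32.12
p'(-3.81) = 19.86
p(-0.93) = 0.20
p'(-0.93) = 2.58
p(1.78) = -14.85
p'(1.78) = -13.68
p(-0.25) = 0.56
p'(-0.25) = -1.50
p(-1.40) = -1.68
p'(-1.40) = 5.40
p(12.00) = -468.00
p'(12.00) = -75.00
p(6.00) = -126.00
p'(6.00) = -39.00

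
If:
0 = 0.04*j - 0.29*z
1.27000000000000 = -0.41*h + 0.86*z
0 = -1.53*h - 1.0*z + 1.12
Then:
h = -0.18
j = 10.09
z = 1.39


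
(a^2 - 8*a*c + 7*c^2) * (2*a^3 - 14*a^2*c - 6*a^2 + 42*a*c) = 2*a^5 - 30*a^4*c - 6*a^4 + 126*a^3*c^2 + 90*a^3*c - 98*a^2*c^3 - 378*a^2*c^2 + 294*a*c^3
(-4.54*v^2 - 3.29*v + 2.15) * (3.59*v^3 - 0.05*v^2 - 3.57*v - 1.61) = -16.2986*v^5 - 11.5841*v^4 + 24.0908*v^3 + 18.9472*v^2 - 2.3786*v - 3.4615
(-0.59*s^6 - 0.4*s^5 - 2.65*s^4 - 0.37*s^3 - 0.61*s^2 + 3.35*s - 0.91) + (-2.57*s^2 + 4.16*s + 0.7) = -0.59*s^6 - 0.4*s^5 - 2.65*s^4 - 0.37*s^3 - 3.18*s^2 + 7.51*s - 0.21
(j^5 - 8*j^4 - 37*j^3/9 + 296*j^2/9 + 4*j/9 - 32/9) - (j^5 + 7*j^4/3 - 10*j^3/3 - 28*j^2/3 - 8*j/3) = -31*j^4/3 - 7*j^3/9 + 380*j^2/9 + 28*j/9 - 32/9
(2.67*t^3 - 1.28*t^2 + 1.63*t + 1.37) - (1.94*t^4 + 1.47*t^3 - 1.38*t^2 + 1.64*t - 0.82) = -1.94*t^4 + 1.2*t^3 + 0.0999999999999999*t^2 - 0.01*t + 2.19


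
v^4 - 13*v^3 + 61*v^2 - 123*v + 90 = (v - 5)*(v - 3)^2*(v - 2)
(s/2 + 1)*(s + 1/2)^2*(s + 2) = s^4/2 + 5*s^3/2 + 33*s^2/8 + 5*s/2 + 1/2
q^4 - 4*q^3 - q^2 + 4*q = q*(q - 4)*(q - 1)*(q + 1)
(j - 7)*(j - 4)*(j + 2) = j^3 - 9*j^2 + 6*j + 56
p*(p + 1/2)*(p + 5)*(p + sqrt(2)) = p^4 + sqrt(2)*p^3 + 11*p^3/2 + 5*p^2/2 + 11*sqrt(2)*p^2/2 + 5*sqrt(2)*p/2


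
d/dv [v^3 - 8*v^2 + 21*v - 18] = 3*v^2 - 16*v + 21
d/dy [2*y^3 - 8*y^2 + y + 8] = 6*y^2 - 16*y + 1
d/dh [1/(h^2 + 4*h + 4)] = 2*(-h - 2)/(h^2 + 4*h + 4)^2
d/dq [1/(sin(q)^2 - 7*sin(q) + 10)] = (7 - 2*sin(q))*cos(q)/(sin(q)^2 - 7*sin(q) + 10)^2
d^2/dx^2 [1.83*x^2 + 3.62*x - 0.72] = 3.66000000000000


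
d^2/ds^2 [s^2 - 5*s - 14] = 2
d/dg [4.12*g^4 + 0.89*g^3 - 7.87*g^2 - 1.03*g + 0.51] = 16.48*g^3 + 2.67*g^2 - 15.74*g - 1.03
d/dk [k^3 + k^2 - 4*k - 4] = 3*k^2 + 2*k - 4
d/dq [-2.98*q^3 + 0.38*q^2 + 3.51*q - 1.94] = -8.94*q^2 + 0.76*q + 3.51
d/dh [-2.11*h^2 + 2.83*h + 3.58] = 2.83 - 4.22*h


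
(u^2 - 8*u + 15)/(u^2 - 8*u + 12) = (u^2 - 8*u + 15)/(u^2 - 8*u + 12)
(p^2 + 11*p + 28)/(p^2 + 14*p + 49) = (p + 4)/(p + 7)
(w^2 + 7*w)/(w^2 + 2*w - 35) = w/(w - 5)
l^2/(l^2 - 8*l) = l/(l - 8)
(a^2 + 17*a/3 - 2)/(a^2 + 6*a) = (a - 1/3)/a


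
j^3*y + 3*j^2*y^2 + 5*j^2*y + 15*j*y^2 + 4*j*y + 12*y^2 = (j + 4)*(j + 3*y)*(j*y + y)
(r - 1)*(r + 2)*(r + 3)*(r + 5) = r^4 + 9*r^3 + 21*r^2 - r - 30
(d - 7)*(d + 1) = d^2 - 6*d - 7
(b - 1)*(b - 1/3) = b^2 - 4*b/3 + 1/3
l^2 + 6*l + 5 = (l + 1)*(l + 5)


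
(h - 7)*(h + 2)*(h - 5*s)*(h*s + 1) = h^4*s - 5*h^3*s^2 - 5*h^3*s + h^3 + 25*h^2*s^2 - 19*h^2*s - 5*h^2 + 70*h*s^2 + 25*h*s - 14*h + 70*s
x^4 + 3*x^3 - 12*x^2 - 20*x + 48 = (x - 2)^2*(x + 3)*(x + 4)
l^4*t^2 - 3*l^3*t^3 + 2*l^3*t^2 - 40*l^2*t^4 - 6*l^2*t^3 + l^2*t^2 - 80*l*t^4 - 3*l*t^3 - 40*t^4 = (l - 8*t)*(l + 5*t)*(l*t + t)^2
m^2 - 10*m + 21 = (m - 7)*(m - 3)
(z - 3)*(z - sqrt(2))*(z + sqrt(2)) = z^3 - 3*z^2 - 2*z + 6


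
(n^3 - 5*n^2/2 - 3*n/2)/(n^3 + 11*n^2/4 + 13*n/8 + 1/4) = 4*n*(n - 3)/(4*n^2 + 9*n + 2)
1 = 1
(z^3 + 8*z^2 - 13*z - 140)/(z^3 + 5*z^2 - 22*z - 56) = (z + 5)/(z + 2)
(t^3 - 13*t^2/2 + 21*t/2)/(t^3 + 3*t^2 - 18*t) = (t - 7/2)/(t + 6)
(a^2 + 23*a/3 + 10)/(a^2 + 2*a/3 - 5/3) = (a + 6)/(a - 1)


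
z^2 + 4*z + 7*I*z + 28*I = (z + 4)*(z + 7*I)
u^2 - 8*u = u*(u - 8)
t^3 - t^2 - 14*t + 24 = (t - 3)*(t - 2)*(t + 4)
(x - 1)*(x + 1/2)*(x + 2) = x^3 + 3*x^2/2 - 3*x/2 - 1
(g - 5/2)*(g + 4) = g^2 + 3*g/2 - 10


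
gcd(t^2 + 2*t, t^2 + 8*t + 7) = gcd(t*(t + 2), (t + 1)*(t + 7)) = 1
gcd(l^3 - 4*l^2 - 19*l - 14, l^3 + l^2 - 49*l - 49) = l^2 - 6*l - 7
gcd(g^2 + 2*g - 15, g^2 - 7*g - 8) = 1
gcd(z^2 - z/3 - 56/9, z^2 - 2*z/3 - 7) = z + 7/3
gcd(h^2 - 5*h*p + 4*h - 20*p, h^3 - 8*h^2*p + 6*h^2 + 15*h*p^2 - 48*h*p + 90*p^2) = -h + 5*p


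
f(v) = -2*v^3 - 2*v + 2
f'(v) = -6*v^2 - 2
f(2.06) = -19.60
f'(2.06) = -27.46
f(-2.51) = 38.65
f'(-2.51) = -39.80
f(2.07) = -19.88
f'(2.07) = -27.71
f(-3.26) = 77.81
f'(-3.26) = -65.77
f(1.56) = -8.71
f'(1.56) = -16.60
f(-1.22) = 8.07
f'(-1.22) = -10.93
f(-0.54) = 3.39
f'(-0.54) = -3.75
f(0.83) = -0.80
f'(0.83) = -6.13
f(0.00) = 2.00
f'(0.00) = -2.00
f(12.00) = -3478.00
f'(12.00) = -866.00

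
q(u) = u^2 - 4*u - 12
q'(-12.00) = -28.00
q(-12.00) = 180.00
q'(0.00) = -4.00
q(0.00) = -12.00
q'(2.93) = 1.86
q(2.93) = -15.14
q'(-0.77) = -5.54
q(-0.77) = -8.33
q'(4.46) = 4.92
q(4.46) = -9.95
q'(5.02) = 6.04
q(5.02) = -6.88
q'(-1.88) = -7.76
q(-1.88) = -0.95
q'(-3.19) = -10.38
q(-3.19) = 10.94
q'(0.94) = -2.12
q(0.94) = -14.88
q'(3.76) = 3.52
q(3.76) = -12.90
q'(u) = 2*u - 4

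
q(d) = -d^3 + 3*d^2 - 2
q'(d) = -3*d^2 + 6*d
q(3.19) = -3.93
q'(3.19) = -11.39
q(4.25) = -24.58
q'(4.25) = -28.69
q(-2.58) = 35.14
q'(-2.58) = -35.45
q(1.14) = 0.42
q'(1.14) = 2.94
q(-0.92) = 1.32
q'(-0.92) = -8.06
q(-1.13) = 3.27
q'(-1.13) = -10.61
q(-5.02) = 200.11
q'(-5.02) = -105.72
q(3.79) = -13.35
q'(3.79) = -20.35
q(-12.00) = 2158.00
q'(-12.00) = -504.00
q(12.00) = -1298.00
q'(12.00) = -360.00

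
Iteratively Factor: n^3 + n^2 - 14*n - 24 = (n + 2)*(n^2 - n - 12) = (n + 2)*(n + 3)*(n - 4)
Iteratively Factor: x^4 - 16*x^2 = (x + 4)*(x^3 - 4*x^2) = (x - 4)*(x + 4)*(x^2) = x*(x - 4)*(x + 4)*(x)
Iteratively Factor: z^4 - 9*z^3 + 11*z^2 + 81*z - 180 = (z - 4)*(z^3 - 5*z^2 - 9*z + 45) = (z - 5)*(z - 4)*(z^2 - 9) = (z - 5)*(z - 4)*(z + 3)*(z - 3)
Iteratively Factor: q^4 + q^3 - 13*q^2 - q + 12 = (q - 1)*(q^3 + 2*q^2 - 11*q - 12) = (q - 3)*(q - 1)*(q^2 + 5*q + 4) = (q - 3)*(q - 1)*(q + 1)*(q + 4)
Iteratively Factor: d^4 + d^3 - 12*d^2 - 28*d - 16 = (d + 1)*(d^3 - 12*d - 16) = (d + 1)*(d + 2)*(d^2 - 2*d - 8) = (d - 4)*(d + 1)*(d + 2)*(d + 2)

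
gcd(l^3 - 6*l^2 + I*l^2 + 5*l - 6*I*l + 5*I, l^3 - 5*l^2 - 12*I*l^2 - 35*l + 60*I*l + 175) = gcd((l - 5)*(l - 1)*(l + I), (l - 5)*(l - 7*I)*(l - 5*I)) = l - 5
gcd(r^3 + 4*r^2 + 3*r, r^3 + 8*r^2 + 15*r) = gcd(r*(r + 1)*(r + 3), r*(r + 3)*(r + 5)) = r^2 + 3*r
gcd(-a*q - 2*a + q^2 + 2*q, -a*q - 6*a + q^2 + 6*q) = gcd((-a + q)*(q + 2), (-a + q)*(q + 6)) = -a + q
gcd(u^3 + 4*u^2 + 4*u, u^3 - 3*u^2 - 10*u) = u^2 + 2*u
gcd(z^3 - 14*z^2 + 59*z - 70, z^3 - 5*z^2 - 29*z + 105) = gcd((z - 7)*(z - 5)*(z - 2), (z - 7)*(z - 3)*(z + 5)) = z - 7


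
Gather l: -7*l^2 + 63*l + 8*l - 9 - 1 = -7*l^2 + 71*l - 10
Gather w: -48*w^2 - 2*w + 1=-48*w^2 - 2*w + 1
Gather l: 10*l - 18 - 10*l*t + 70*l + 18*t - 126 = l*(80 - 10*t) + 18*t - 144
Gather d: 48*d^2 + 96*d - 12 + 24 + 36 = 48*d^2 + 96*d + 48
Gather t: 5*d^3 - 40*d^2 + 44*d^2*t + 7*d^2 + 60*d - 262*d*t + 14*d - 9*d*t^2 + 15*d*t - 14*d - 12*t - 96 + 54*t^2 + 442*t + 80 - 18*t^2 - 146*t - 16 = 5*d^3 - 33*d^2 + 60*d + t^2*(36 - 9*d) + t*(44*d^2 - 247*d + 284) - 32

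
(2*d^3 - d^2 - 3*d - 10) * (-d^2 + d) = -2*d^5 + 3*d^4 + 2*d^3 + 7*d^2 - 10*d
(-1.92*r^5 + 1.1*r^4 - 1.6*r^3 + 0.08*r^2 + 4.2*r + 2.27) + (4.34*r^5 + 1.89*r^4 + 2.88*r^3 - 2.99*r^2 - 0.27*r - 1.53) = 2.42*r^5 + 2.99*r^4 + 1.28*r^3 - 2.91*r^2 + 3.93*r + 0.74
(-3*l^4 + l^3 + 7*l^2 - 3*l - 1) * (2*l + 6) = -6*l^5 - 16*l^4 + 20*l^3 + 36*l^2 - 20*l - 6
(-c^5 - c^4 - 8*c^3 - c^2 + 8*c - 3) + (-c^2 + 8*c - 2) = -c^5 - c^4 - 8*c^3 - 2*c^2 + 16*c - 5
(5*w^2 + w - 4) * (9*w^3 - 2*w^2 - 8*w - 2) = 45*w^5 - w^4 - 78*w^3 - 10*w^2 + 30*w + 8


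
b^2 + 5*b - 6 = (b - 1)*(b + 6)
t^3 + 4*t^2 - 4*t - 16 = (t - 2)*(t + 2)*(t + 4)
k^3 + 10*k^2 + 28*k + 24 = (k + 2)^2*(k + 6)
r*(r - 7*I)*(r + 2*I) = r^3 - 5*I*r^2 + 14*r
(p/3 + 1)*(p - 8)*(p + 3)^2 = p^4/3 + p^3/3 - 15*p^2 - 63*p - 72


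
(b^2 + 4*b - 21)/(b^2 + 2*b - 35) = (b - 3)/(b - 5)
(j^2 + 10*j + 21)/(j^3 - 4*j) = (j^2 + 10*j + 21)/(j*(j^2 - 4))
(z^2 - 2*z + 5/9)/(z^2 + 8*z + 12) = (z^2 - 2*z + 5/9)/(z^2 + 8*z + 12)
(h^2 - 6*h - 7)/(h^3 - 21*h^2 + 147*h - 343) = (h + 1)/(h^2 - 14*h + 49)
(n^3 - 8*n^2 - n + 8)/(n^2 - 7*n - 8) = n - 1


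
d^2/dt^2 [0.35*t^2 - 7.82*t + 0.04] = 0.700000000000000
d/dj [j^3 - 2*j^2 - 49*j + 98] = 3*j^2 - 4*j - 49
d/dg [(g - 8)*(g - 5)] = 2*g - 13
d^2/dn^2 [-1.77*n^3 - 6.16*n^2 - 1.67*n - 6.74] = -10.62*n - 12.32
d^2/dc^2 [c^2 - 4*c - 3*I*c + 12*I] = 2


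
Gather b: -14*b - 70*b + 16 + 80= 96 - 84*b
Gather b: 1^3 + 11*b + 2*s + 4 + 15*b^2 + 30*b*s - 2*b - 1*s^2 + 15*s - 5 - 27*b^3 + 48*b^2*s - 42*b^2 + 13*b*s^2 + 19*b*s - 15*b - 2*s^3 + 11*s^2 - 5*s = -27*b^3 + b^2*(48*s - 27) + b*(13*s^2 + 49*s - 6) - 2*s^3 + 10*s^2 + 12*s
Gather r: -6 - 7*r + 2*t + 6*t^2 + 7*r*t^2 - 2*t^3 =r*(7*t^2 - 7) - 2*t^3 + 6*t^2 + 2*t - 6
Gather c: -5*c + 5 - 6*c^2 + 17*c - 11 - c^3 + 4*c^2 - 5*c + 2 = -c^3 - 2*c^2 + 7*c - 4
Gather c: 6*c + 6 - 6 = 6*c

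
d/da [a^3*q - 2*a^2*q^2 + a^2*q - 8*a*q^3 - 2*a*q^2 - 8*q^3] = q*(3*a^2 - 4*a*q + 2*a - 8*q^2 - 2*q)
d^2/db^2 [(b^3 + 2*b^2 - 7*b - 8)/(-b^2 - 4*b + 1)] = 4*(-b^3 + 15*b^2 + 57*b + 81)/(b^6 + 12*b^5 + 45*b^4 + 40*b^3 - 45*b^2 + 12*b - 1)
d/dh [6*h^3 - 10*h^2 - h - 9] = 18*h^2 - 20*h - 1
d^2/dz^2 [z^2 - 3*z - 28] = 2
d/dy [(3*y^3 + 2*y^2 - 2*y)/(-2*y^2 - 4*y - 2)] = (-3*y^3 - 9*y^2 - 6*y + 2)/(2*(y^3 + 3*y^2 + 3*y + 1))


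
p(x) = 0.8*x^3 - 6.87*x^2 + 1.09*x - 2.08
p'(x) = 2.4*x^2 - 13.74*x + 1.09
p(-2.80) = -76.55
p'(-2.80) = 58.38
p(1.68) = -15.85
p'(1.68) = -15.22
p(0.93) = -6.36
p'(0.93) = -9.61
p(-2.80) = -76.55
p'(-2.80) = 58.38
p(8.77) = 18.71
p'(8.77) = 65.18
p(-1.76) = -29.64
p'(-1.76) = 32.71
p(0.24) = -2.20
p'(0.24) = -2.07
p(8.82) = 22.00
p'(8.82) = 66.60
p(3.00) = -39.04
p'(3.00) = -18.53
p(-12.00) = -2386.84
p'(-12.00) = 511.57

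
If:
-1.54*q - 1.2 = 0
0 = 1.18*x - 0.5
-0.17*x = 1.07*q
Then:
No Solution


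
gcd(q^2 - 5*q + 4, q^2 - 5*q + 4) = q^2 - 5*q + 4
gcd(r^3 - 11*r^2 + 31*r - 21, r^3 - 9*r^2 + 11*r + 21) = r^2 - 10*r + 21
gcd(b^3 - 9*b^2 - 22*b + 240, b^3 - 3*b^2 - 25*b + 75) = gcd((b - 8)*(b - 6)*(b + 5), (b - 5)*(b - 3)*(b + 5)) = b + 5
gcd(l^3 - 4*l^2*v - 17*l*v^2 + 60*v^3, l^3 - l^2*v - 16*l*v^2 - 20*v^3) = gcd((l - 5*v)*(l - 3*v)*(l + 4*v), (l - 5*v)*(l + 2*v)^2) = -l + 5*v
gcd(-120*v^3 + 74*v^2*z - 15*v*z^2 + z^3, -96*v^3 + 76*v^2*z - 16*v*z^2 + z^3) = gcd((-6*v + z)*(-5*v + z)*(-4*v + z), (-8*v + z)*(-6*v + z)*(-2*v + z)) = -6*v + z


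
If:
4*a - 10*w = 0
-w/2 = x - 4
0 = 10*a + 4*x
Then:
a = -40/23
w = -16/23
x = 100/23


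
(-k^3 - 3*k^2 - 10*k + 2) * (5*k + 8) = -5*k^4 - 23*k^3 - 74*k^2 - 70*k + 16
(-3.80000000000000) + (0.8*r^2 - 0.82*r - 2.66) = 0.8*r^2 - 0.82*r - 6.46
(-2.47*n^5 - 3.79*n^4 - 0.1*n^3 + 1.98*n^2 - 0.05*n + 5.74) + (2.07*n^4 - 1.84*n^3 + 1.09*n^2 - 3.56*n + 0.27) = -2.47*n^5 - 1.72*n^4 - 1.94*n^3 + 3.07*n^2 - 3.61*n + 6.01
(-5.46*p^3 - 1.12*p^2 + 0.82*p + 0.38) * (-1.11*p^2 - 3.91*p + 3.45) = 6.0606*p^5 + 22.5918*p^4 - 15.368*p^3 - 7.492*p^2 + 1.3432*p + 1.311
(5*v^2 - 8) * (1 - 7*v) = -35*v^3 + 5*v^2 + 56*v - 8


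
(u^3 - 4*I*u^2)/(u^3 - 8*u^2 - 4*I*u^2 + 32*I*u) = u/(u - 8)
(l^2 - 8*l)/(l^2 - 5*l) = (l - 8)/(l - 5)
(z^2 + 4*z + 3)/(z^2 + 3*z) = (z + 1)/z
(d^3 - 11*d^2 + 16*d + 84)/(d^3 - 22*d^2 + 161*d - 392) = (d^2 - 4*d - 12)/(d^2 - 15*d + 56)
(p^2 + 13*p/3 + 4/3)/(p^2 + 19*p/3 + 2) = (p + 4)/(p + 6)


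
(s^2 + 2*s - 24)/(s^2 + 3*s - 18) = (s - 4)/(s - 3)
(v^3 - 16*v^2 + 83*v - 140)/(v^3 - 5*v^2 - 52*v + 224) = (v^2 - 12*v + 35)/(v^2 - v - 56)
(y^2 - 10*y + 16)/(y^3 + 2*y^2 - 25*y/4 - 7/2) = 4*(y - 8)/(4*y^2 + 16*y + 7)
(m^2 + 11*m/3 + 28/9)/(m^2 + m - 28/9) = (3*m + 4)/(3*m - 4)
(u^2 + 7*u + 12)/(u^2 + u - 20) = (u^2 + 7*u + 12)/(u^2 + u - 20)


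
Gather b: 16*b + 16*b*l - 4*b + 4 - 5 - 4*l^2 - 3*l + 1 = b*(16*l + 12) - 4*l^2 - 3*l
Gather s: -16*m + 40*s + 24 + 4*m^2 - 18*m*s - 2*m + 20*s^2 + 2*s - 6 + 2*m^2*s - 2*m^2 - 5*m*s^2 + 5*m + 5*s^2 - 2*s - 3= 2*m^2 - 13*m + s^2*(25 - 5*m) + s*(2*m^2 - 18*m + 40) + 15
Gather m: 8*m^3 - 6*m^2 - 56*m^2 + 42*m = 8*m^3 - 62*m^2 + 42*m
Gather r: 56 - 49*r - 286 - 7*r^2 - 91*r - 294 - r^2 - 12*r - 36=-8*r^2 - 152*r - 560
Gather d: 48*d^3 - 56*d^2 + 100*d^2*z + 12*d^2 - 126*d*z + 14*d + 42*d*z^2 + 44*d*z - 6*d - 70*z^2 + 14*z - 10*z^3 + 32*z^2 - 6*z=48*d^3 + d^2*(100*z - 44) + d*(42*z^2 - 82*z + 8) - 10*z^3 - 38*z^2 + 8*z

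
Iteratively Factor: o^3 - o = (o - 1)*(o^2 + o) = (o - 1)*(o + 1)*(o)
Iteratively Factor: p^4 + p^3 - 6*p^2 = (p - 2)*(p^3 + 3*p^2) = p*(p - 2)*(p^2 + 3*p) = p^2*(p - 2)*(p + 3)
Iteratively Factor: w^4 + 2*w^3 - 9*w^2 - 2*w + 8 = (w + 4)*(w^3 - 2*w^2 - w + 2) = (w - 1)*(w + 4)*(w^2 - w - 2) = (w - 1)*(w + 1)*(w + 4)*(w - 2)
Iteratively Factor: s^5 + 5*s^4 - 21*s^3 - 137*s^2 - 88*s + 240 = (s - 5)*(s^4 + 10*s^3 + 29*s^2 + 8*s - 48) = (s - 5)*(s + 4)*(s^3 + 6*s^2 + 5*s - 12) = (s - 5)*(s + 4)^2*(s^2 + 2*s - 3) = (s - 5)*(s + 3)*(s + 4)^2*(s - 1)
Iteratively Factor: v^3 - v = (v + 1)*(v^2 - v) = v*(v + 1)*(v - 1)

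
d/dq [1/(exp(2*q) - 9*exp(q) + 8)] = (9 - 2*exp(q))*exp(q)/(exp(2*q) - 9*exp(q) + 8)^2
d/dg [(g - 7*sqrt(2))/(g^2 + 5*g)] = (g*(g + 5) - (g - 7*sqrt(2))*(2*g + 5))/(g^2*(g + 5)^2)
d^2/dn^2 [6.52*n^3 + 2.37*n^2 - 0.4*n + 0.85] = 39.12*n + 4.74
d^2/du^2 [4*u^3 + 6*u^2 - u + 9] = 24*u + 12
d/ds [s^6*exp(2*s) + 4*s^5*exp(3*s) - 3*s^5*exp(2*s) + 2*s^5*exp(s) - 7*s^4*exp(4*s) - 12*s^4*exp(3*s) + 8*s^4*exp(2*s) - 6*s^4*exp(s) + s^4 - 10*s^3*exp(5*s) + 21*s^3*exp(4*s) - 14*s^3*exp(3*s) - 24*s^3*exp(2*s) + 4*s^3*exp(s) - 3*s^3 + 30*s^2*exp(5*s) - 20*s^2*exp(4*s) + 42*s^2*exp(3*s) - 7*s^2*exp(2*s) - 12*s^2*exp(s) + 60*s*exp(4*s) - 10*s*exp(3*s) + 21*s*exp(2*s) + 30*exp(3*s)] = 2*s^6*exp(2*s) + 12*s^5*exp(3*s) + 2*s^5*exp(s) - 28*s^4*exp(4*s) - 16*s^4*exp(3*s) + s^4*exp(2*s) + 4*s^4*exp(s) - 50*s^3*exp(5*s) + 56*s^3*exp(4*s) - 90*s^3*exp(3*s) - 16*s^3*exp(2*s) - 20*s^3*exp(s) + 4*s^3 + 120*s^2*exp(5*s) - 17*s^2*exp(4*s) + 84*s^2*exp(3*s) - 86*s^2*exp(2*s) - 9*s^2 + 60*s*exp(5*s) + 200*s*exp(4*s) + 54*s*exp(3*s) + 28*s*exp(2*s) - 24*s*exp(s) + 60*exp(4*s) + 80*exp(3*s) + 21*exp(2*s)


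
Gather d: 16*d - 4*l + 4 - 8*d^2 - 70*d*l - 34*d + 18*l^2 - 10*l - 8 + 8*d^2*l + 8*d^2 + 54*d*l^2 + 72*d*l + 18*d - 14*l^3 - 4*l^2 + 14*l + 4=8*d^2*l + d*(54*l^2 + 2*l) - 14*l^3 + 14*l^2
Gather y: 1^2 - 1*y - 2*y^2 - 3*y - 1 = -2*y^2 - 4*y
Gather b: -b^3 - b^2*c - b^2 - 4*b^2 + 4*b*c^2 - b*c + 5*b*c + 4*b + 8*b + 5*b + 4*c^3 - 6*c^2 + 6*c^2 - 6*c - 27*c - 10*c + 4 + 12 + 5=-b^3 + b^2*(-c - 5) + b*(4*c^2 + 4*c + 17) + 4*c^3 - 43*c + 21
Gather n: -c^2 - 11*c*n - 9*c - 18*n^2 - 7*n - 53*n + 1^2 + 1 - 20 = -c^2 - 9*c - 18*n^2 + n*(-11*c - 60) - 18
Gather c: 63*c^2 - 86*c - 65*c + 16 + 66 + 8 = 63*c^2 - 151*c + 90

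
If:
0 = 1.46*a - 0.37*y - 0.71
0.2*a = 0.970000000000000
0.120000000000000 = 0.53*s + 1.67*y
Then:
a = 4.85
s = -54.03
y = 17.22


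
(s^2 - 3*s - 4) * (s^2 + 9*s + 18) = s^4 + 6*s^3 - 13*s^2 - 90*s - 72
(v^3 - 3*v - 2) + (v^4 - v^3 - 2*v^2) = v^4 - 2*v^2 - 3*v - 2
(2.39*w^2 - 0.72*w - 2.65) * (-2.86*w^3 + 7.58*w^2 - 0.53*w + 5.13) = -6.8354*w^5 + 20.1754*w^4 + 0.854699999999999*w^3 - 7.4447*w^2 - 2.2891*w - 13.5945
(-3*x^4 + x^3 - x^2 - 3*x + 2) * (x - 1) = -3*x^5 + 4*x^4 - 2*x^3 - 2*x^2 + 5*x - 2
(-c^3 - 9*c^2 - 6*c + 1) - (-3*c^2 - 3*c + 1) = -c^3 - 6*c^2 - 3*c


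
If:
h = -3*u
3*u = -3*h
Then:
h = 0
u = 0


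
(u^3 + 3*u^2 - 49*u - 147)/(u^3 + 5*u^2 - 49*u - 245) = (u + 3)/(u + 5)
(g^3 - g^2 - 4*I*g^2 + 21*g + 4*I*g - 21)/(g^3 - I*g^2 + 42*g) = (g^2 + g*(-1 + 3*I) - 3*I)/(g*(g + 6*I))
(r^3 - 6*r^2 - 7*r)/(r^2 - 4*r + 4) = r*(r^2 - 6*r - 7)/(r^2 - 4*r + 4)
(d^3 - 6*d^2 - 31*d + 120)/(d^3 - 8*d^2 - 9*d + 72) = (d + 5)/(d + 3)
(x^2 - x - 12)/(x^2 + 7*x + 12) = (x - 4)/(x + 4)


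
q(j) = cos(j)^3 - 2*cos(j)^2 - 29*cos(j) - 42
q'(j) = -3*sin(j)*cos(j)^2 + 4*sin(j)*cos(j) + 29*sin(j)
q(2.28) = -24.24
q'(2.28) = 19.07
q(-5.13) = -54.02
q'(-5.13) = 27.54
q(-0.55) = -67.56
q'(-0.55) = -15.80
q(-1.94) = -31.84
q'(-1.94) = -25.34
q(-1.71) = -38.02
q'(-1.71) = -28.11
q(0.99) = -58.35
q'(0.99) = 25.32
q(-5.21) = -56.19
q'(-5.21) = 26.56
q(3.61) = -18.43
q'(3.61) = -10.40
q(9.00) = -17.99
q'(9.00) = 9.42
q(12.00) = -67.30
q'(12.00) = -16.23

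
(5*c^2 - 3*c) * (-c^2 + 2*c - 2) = -5*c^4 + 13*c^3 - 16*c^2 + 6*c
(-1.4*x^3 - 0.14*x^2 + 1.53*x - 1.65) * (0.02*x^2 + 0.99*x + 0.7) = -0.028*x^5 - 1.3888*x^4 - 1.088*x^3 + 1.3837*x^2 - 0.5625*x - 1.155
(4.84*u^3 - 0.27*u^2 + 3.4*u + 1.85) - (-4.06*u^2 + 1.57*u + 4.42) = 4.84*u^3 + 3.79*u^2 + 1.83*u - 2.57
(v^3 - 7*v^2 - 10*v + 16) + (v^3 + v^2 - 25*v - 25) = 2*v^3 - 6*v^2 - 35*v - 9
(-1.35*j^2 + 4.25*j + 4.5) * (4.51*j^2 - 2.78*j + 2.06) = -6.0885*j^4 + 22.9205*j^3 + 5.699*j^2 - 3.755*j + 9.27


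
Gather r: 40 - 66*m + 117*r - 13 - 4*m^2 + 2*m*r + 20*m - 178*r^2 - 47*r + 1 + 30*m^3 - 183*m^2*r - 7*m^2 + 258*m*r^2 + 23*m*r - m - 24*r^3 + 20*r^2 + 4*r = 30*m^3 - 11*m^2 - 47*m - 24*r^3 + r^2*(258*m - 158) + r*(-183*m^2 + 25*m + 74) + 28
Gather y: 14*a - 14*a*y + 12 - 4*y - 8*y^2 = 14*a - 8*y^2 + y*(-14*a - 4) + 12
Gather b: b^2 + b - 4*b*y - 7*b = b^2 + b*(-4*y - 6)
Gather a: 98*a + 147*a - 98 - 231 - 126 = 245*a - 455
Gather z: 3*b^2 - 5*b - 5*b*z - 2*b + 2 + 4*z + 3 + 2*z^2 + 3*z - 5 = 3*b^2 - 7*b + 2*z^2 + z*(7 - 5*b)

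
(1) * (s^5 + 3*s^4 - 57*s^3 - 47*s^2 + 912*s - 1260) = s^5 + 3*s^4 - 57*s^3 - 47*s^2 + 912*s - 1260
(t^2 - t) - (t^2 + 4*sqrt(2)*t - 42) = -4*sqrt(2)*t - t + 42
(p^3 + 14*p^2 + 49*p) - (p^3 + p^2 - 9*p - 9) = 13*p^2 + 58*p + 9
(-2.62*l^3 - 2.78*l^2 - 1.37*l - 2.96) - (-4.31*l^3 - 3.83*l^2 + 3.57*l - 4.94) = 1.69*l^3 + 1.05*l^2 - 4.94*l + 1.98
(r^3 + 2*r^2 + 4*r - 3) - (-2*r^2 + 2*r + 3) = r^3 + 4*r^2 + 2*r - 6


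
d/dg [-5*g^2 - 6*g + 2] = -10*g - 6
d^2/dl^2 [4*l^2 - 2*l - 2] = 8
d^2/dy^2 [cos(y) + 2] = -cos(y)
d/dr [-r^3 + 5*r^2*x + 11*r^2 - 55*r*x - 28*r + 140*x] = -3*r^2 + 10*r*x + 22*r - 55*x - 28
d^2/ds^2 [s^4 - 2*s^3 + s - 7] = 12*s*(s - 1)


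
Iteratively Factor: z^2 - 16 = (z - 4)*(z + 4)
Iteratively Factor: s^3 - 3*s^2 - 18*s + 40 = (s - 2)*(s^2 - s - 20) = (s - 2)*(s + 4)*(s - 5)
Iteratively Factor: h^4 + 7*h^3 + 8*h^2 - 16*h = (h - 1)*(h^3 + 8*h^2 + 16*h) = h*(h - 1)*(h^2 + 8*h + 16) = h*(h - 1)*(h + 4)*(h + 4)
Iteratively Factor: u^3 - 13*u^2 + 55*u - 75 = (u - 5)*(u^2 - 8*u + 15) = (u - 5)^2*(u - 3)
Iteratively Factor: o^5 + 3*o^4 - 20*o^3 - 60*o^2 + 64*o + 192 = (o + 3)*(o^4 - 20*o^2 + 64) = (o + 3)*(o + 4)*(o^3 - 4*o^2 - 4*o + 16) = (o - 4)*(o + 3)*(o + 4)*(o^2 - 4) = (o - 4)*(o + 2)*(o + 3)*(o + 4)*(o - 2)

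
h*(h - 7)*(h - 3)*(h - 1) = h^4 - 11*h^3 + 31*h^2 - 21*h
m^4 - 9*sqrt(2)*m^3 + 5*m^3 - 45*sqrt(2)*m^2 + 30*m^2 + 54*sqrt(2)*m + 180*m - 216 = (m - 1)*(m + 6)*(m - 6*sqrt(2))*(m - 3*sqrt(2))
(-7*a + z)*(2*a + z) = -14*a^2 - 5*a*z + z^2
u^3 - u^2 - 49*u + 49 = (u - 7)*(u - 1)*(u + 7)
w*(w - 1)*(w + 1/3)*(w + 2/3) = w^4 - 7*w^2/9 - 2*w/9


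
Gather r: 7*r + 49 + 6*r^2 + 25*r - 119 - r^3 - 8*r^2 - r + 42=-r^3 - 2*r^2 + 31*r - 28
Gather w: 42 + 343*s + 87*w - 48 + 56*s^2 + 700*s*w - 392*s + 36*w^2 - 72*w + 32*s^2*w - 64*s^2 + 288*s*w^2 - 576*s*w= -8*s^2 - 49*s + w^2*(288*s + 36) + w*(32*s^2 + 124*s + 15) - 6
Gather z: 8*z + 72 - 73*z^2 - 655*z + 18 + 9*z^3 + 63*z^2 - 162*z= 9*z^3 - 10*z^2 - 809*z + 90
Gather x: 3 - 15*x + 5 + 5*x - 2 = 6 - 10*x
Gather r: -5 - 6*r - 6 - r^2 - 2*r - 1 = -r^2 - 8*r - 12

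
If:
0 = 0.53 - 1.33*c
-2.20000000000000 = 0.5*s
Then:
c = 0.40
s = -4.40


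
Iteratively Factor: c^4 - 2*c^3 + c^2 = (c)*(c^3 - 2*c^2 + c) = c^2*(c^2 - 2*c + 1) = c^2*(c - 1)*(c - 1)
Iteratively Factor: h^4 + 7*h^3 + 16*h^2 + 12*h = (h + 2)*(h^3 + 5*h^2 + 6*h) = (h + 2)^2*(h^2 + 3*h) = (h + 2)^2*(h + 3)*(h)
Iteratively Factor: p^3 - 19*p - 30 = (p + 2)*(p^2 - 2*p - 15) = (p + 2)*(p + 3)*(p - 5)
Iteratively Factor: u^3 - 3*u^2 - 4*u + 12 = (u + 2)*(u^2 - 5*u + 6) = (u - 2)*(u + 2)*(u - 3)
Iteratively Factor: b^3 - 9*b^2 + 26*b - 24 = (b - 4)*(b^2 - 5*b + 6) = (b - 4)*(b - 2)*(b - 3)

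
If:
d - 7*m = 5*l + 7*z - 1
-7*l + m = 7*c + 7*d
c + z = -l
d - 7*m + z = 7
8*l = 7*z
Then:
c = -40/33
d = 2507/4752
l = 56/99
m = -3955/4752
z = 64/99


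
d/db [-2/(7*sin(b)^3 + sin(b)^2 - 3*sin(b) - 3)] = 2*(21*sin(b)^2 + 2*sin(b) - 3)*cos(b)/(7*sin(b)^3 + sin(b)^2 - 3*sin(b) - 3)^2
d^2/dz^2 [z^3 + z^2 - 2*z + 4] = 6*z + 2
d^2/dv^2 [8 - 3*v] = 0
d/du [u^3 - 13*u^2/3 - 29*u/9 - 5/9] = 3*u^2 - 26*u/3 - 29/9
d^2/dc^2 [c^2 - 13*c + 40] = 2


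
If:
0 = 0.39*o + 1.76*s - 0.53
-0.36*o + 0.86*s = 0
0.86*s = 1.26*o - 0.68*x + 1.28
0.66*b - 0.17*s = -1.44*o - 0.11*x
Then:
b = -1.39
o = 0.47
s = 0.20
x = 2.50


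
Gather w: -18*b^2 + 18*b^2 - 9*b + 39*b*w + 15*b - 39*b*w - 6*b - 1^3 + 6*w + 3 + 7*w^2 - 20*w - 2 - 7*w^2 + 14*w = 0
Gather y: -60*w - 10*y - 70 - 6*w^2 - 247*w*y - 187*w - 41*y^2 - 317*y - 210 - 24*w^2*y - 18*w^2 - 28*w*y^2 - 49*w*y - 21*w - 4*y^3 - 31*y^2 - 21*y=-24*w^2 - 268*w - 4*y^3 + y^2*(-28*w - 72) + y*(-24*w^2 - 296*w - 348) - 280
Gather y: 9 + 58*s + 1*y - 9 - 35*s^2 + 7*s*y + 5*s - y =-35*s^2 + 7*s*y + 63*s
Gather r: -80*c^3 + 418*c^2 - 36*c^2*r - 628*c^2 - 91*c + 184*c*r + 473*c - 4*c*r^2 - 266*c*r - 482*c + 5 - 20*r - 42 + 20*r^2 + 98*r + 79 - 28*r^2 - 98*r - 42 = -80*c^3 - 210*c^2 - 100*c + r^2*(-4*c - 8) + r*(-36*c^2 - 82*c - 20)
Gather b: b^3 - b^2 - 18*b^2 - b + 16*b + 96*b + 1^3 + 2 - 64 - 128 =b^3 - 19*b^2 + 111*b - 189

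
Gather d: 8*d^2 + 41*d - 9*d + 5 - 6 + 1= 8*d^2 + 32*d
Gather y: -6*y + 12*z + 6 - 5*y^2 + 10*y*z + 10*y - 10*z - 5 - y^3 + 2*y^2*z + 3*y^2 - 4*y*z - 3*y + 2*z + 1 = -y^3 + y^2*(2*z - 2) + y*(6*z + 1) + 4*z + 2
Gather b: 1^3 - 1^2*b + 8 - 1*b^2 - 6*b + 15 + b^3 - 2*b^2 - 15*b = b^3 - 3*b^2 - 22*b + 24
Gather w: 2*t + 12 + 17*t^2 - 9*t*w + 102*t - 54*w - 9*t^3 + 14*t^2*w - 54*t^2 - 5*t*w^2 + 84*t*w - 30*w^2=-9*t^3 - 37*t^2 + 104*t + w^2*(-5*t - 30) + w*(14*t^2 + 75*t - 54) + 12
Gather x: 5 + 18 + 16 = 39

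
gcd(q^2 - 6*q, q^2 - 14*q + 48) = q - 6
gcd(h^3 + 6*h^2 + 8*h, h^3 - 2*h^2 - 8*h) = h^2 + 2*h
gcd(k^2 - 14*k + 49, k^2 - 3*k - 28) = k - 7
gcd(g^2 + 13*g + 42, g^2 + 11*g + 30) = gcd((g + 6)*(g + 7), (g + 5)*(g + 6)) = g + 6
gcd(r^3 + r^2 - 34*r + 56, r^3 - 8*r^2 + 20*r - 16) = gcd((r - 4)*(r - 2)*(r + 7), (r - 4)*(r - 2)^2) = r^2 - 6*r + 8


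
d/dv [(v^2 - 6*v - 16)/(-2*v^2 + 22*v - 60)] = (5*v^2 - 92*v + 356)/(2*(v^4 - 22*v^3 + 181*v^2 - 660*v + 900))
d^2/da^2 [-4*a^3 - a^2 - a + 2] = -24*a - 2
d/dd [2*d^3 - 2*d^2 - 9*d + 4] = 6*d^2 - 4*d - 9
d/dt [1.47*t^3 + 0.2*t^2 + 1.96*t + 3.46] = 4.41*t^2 + 0.4*t + 1.96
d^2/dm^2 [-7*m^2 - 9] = -14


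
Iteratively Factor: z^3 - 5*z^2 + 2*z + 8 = (z - 4)*(z^2 - z - 2) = (z - 4)*(z - 2)*(z + 1)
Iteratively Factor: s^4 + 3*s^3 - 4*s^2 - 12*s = (s + 3)*(s^3 - 4*s) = (s + 2)*(s + 3)*(s^2 - 2*s) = s*(s + 2)*(s + 3)*(s - 2)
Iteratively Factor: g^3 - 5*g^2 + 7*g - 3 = (g - 1)*(g^2 - 4*g + 3) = (g - 3)*(g - 1)*(g - 1)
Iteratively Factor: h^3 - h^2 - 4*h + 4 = (h - 1)*(h^2 - 4) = (h - 2)*(h - 1)*(h + 2)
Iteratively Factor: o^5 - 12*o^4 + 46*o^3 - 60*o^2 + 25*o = (o - 5)*(o^4 - 7*o^3 + 11*o^2 - 5*o) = (o - 5)*(o - 1)*(o^3 - 6*o^2 + 5*o) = (o - 5)^2*(o - 1)*(o^2 - o) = (o - 5)^2*(o - 1)^2*(o)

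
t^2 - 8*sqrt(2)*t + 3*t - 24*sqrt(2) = (t + 3)*(t - 8*sqrt(2))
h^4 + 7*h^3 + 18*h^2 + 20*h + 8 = (h + 1)*(h + 2)^3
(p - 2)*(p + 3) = p^2 + p - 6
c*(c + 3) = c^2 + 3*c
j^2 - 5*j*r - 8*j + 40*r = (j - 8)*(j - 5*r)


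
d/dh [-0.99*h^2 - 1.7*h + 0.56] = -1.98*h - 1.7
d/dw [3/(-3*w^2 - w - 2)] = 3*(6*w + 1)/(3*w^2 + w + 2)^2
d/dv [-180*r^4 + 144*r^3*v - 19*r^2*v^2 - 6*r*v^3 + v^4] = 144*r^3 - 38*r^2*v - 18*r*v^2 + 4*v^3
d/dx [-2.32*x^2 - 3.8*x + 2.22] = -4.64*x - 3.8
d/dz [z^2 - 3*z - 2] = 2*z - 3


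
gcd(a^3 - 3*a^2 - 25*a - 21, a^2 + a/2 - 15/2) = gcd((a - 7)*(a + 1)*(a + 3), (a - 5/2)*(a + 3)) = a + 3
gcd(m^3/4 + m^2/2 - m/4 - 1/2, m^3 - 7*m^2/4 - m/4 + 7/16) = 1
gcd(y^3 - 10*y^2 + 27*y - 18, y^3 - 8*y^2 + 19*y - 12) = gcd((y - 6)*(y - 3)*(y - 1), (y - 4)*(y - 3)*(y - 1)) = y^2 - 4*y + 3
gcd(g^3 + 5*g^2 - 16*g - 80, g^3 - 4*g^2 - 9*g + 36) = g - 4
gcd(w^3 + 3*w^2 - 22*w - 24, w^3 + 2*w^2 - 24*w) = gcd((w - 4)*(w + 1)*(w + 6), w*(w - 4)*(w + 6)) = w^2 + 2*w - 24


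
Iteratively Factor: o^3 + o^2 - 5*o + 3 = (o + 3)*(o^2 - 2*o + 1) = (o - 1)*(o + 3)*(o - 1)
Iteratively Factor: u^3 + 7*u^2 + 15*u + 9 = (u + 1)*(u^2 + 6*u + 9) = (u + 1)*(u + 3)*(u + 3)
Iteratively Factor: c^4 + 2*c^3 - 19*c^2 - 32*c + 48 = (c - 1)*(c^3 + 3*c^2 - 16*c - 48) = (c - 1)*(c + 4)*(c^2 - c - 12) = (c - 1)*(c + 3)*(c + 4)*(c - 4)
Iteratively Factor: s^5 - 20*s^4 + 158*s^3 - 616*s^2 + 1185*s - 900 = (s - 5)*(s^4 - 15*s^3 + 83*s^2 - 201*s + 180) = (s - 5)^2*(s^3 - 10*s^2 + 33*s - 36) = (s - 5)^2*(s - 3)*(s^2 - 7*s + 12) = (s - 5)^2*(s - 4)*(s - 3)*(s - 3)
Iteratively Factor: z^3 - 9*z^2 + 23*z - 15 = (z - 5)*(z^2 - 4*z + 3) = (z - 5)*(z - 3)*(z - 1)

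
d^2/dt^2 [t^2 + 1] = 2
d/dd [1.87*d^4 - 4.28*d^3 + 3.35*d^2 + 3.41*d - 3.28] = 7.48*d^3 - 12.84*d^2 + 6.7*d + 3.41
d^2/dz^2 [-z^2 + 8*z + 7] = -2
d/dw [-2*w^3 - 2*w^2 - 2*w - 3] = -6*w^2 - 4*w - 2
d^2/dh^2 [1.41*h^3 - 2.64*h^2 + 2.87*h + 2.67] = 8.46*h - 5.28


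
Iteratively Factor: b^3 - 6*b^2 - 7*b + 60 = (b + 3)*(b^2 - 9*b + 20) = (b - 5)*(b + 3)*(b - 4)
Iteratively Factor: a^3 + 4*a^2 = (a + 4)*(a^2) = a*(a + 4)*(a)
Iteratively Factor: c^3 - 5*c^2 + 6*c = (c - 2)*(c^2 - 3*c) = c*(c - 2)*(c - 3)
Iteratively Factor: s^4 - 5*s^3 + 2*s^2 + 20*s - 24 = (s - 2)*(s^3 - 3*s^2 - 4*s + 12) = (s - 2)*(s + 2)*(s^2 - 5*s + 6) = (s - 2)^2*(s + 2)*(s - 3)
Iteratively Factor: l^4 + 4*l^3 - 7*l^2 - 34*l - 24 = (l - 3)*(l^3 + 7*l^2 + 14*l + 8) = (l - 3)*(l + 2)*(l^2 + 5*l + 4) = (l - 3)*(l + 1)*(l + 2)*(l + 4)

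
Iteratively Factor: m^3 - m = (m - 1)*(m^2 + m) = m*(m - 1)*(m + 1)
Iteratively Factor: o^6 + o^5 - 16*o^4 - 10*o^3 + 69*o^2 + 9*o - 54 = (o + 3)*(o^5 - 2*o^4 - 10*o^3 + 20*o^2 + 9*o - 18) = (o - 1)*(o + 3)*(o^4 - o^3 - 11*o^2 + 9*o + 18) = (o - 1)*(o + 1)*(o + 3)*(o^3 - 2*o^2 - 9*o + 18) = (o - 1)*(o + 1)*(o + 3)^2*(o^2 - 5*o + 6) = (o - 3)*(o - 1)*(o + 1)*(o + 3)^2*(o - 2)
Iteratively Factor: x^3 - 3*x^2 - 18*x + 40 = (x - 2)*(x^2 - x - 20) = (x - 2)*(x + 4)*(x - 5)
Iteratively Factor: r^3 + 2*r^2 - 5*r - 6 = (r + 1)*(r^2 + r - 6) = (r - 2)*(r + 1)*(r + 3)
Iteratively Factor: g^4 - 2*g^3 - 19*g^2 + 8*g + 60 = (g - 5)*(g^3 + 3*g^2 - 4*g - 12) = (g - 5)*(g + 2)*(g^2 + g - 6) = (g - 5)*(g + 2)*(g + 3)*(g - 2)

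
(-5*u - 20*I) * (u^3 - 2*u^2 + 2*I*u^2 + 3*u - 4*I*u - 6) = -5*u^4 + 10*u^3 - 30*I*u^3 + 25*u^2 + 60*I*u^2 - 50*u - 60*I*u + 120*I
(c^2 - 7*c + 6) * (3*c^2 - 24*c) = 3*c^4 - 45*c^3 + 186*c^2 - 144*c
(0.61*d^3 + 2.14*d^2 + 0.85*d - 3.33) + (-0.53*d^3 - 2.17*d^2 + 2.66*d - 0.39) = 0.08*d^3 - 0.0299999999999998*d^2 + 3.51*d - 3.72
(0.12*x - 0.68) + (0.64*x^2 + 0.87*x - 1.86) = 0.64*x^2 + 0.99*x - 2.54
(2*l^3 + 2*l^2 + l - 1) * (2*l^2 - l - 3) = 4*l^5 + 2*l^4 - 6*l^3 - 9*l^2 - 2*l + 3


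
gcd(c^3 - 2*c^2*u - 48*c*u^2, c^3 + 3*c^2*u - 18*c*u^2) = c^2 + 6*c*u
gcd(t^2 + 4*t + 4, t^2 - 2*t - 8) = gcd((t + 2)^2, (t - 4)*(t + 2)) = t + 2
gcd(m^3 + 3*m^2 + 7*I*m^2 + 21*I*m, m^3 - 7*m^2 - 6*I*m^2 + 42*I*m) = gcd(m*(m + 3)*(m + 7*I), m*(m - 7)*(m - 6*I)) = m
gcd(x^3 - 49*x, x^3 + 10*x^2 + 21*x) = x^2 + 7*x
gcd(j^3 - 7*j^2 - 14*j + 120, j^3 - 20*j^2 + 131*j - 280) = j - 5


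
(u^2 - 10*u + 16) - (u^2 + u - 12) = 28 - 11*u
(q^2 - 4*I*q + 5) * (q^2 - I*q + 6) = q^4 - 5*I*q^3 + 7*q^2 - 29*I*q + 30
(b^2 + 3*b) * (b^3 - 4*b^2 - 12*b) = b^5 - b^4 - 24*b^3 - 36*b^2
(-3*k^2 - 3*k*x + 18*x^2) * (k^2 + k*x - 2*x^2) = -3*k^4 - 6*k^3*x + 21*k^2*x^2 + 24*k*x^3 - 36*x^4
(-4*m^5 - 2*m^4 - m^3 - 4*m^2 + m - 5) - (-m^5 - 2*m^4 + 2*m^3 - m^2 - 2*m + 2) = -3*m^5 - 3*m^3 - 3*m^2 + 3*m - 7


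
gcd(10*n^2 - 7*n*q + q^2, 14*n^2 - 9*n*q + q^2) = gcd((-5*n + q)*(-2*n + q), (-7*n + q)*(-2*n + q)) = -2*n + q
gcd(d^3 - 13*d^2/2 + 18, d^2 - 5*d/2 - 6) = d + 3/2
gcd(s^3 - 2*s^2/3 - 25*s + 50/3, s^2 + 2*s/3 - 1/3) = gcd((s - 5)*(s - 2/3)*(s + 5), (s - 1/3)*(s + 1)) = 1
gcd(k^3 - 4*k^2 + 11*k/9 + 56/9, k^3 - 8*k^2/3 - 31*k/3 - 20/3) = k + 1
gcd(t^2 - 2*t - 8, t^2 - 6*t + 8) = t - 4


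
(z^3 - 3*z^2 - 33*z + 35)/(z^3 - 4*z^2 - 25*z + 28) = (z + 5)/(z + 4)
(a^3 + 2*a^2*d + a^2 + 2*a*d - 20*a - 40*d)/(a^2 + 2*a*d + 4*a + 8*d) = (a^2 + a - 20)/(a + 4)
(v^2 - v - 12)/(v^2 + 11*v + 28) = (v^2 - v - 12)/(v^2 + 11*v + 28)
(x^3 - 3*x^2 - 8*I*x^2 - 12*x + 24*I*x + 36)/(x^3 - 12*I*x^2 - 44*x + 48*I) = (x - 3)/(x - 4*I)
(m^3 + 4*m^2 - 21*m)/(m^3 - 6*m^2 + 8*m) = (m^2 + 4*m - 21)/(m^2 - 6*m + 8)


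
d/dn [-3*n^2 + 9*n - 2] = 9 - 6*n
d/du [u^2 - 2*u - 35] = 2*u - 2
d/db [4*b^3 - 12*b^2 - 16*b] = 12*b^2 - 24*b - 16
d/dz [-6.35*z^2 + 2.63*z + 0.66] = 2.63 - 12.7*z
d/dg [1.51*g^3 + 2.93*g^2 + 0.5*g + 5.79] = 4.53*g^2 + 5.86*g + 0.5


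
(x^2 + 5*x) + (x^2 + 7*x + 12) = 2*x^2 + 12*x + 12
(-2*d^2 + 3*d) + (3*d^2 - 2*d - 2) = d^2 + d - 2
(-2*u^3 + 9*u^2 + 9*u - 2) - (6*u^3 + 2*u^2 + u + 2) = -8*u^3 + 7*u^2 + 8*u - 4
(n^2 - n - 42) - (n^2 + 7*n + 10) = -8*n - 52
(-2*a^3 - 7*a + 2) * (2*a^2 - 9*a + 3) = -4*a^5 + 18*a^4 - 20*a^3 + 67*a^2 - 39*a + 6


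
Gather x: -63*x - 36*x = -99*x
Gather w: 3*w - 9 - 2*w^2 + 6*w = -2*w^2 + 9*w - 9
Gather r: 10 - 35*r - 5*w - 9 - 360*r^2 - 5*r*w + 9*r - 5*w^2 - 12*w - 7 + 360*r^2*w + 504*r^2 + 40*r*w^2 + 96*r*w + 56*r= r^2*(360*w + 144) + r*(40*w^2 + 91*w + 30) - 5*w^2 - 17*w - 6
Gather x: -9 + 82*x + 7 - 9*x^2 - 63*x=-9*x^2 + 19*x - 2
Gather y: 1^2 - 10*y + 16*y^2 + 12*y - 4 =16*y^2 + 2*y - 3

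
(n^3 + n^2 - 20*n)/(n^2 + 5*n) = n - 4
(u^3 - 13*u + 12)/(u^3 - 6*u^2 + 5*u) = (u^2 + u - 12)/(u*(u - 5))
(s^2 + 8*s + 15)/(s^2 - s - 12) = (s + 5)/(s - 4)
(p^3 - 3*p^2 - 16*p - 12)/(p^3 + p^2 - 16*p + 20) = (p^3 - 3*p^2 - 16*p - 12)/(p^3 + p^2 - 16*p + 20)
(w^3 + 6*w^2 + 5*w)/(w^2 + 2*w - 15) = w*(w + 1)/(w - 3)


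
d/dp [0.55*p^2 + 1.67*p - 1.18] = 1.1*p + 1.67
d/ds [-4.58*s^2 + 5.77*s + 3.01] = 5.77 - 9.16*s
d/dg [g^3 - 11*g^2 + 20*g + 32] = 3*g^2 - 22*g + 20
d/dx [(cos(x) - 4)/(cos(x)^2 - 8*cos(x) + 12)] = (cos(x)^2 - 8*cos(x) + 20)*sin(x)/(cos(x)^2 - 8*cos(x) + 12)^2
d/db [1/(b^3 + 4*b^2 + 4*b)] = (-3*b - 2)/(b^2*(b^3 + 6*b^2 + 12*b + 8))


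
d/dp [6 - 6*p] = -6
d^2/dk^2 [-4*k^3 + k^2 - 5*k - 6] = 2 - 24*k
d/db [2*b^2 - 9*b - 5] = 4*b - 9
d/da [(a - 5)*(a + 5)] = 2*a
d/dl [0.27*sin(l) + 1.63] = 0.27*cos(l)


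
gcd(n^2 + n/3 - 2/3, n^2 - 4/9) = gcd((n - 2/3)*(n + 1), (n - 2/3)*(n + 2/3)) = n - 2/3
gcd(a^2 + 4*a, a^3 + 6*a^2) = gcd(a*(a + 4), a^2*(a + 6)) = a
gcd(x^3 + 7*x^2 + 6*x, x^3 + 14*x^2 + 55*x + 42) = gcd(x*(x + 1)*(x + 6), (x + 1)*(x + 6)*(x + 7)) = x^2 + 7*x + 6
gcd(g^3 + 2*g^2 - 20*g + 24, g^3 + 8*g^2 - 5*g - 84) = 1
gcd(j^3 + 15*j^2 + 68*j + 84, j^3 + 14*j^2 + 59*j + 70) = j^2 + 9*j + 14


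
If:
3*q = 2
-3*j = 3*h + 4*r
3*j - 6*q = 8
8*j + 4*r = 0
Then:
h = 20/3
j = 4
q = 2/3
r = -8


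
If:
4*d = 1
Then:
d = 1/4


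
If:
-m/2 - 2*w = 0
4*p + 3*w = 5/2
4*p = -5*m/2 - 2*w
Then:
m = -10/11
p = 5/11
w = 5/22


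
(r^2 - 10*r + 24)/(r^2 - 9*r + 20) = (r - 6)/(r - 5)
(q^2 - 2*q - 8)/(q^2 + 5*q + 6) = (q - 4)/(q + 3)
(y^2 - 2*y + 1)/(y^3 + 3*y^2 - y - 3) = (y - 1)/(y^2 + 4*y + 3)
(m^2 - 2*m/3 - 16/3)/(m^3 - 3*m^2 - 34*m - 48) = (m - 8/3)/(m^2 - 5*m - 24)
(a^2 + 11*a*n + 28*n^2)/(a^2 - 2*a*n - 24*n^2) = (a + 7*n)/(a - 6*n)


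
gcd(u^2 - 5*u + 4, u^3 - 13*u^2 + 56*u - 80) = u - 4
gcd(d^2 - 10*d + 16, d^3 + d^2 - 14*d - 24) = 1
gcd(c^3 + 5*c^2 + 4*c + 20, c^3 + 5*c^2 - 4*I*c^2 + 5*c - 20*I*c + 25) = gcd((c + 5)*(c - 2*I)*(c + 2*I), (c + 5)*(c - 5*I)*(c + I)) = c + 5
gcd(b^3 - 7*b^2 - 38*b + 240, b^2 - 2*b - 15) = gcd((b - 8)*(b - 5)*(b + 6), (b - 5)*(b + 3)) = b - 5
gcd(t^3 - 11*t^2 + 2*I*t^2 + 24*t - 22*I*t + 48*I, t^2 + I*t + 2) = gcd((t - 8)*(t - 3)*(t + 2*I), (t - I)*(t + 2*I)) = t + 2*I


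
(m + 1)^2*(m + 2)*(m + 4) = m^4 + 8*m^3 + 21*m^2 + 22*m + 8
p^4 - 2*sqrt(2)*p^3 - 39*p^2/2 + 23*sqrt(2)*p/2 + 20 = (p - 4*sqrt(2))*(p - sqrt(2))*(p + sqrt(2)/2)*(p + 5*sqrt(2)/2)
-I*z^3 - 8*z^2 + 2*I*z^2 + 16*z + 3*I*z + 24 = (z - 3)*(z - 8*I)*(-I*z - I)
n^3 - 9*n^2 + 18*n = n*(n - 6)*(n - 3)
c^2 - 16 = (c - 4)*(c + 4)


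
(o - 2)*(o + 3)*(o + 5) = o^3 + 6*o^2 - o - 30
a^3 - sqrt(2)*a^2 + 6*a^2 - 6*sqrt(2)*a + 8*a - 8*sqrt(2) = (a + 2)*(a + 4)*(a - sqrt(2))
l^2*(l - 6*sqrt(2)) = l^3 - 6*sqrt(2)*l^2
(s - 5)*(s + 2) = s^2 - 3*s - 10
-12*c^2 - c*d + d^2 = (-4*c + d)*(3*c + d)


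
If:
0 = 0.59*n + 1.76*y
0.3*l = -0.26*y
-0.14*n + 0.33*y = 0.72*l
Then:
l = 0.00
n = 0.00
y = 0.00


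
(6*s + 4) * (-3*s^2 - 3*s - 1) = -18*s^3 - 30*s^2 - 18*s - 4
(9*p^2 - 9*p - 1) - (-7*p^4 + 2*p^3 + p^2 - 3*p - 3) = 7*p^4 - 2*p^3 + 8*p^2 - 6*p + 2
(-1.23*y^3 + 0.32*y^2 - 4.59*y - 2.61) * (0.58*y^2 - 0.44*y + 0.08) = -0.7134*y^5 + 0.7268*y^4 - 2.9014*y^3 + 0.5314*y^2 + 0.7812*y - 0.2088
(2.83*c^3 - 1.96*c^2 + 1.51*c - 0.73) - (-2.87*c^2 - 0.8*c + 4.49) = 2.83*c^3 + 0.91*c^2 + 2.31*c - 5.22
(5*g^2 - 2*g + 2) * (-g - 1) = -5*g^3 - 3*g^2 - 2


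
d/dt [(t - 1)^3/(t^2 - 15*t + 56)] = (t - 1)^2*(3*t^2 - 45*t - (t - 1)*(2*t - 15) + 168)/(t^2 - 15*t + 56)^2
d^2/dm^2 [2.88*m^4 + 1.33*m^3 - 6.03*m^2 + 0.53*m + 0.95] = 34.56*m^2 + 7.98*m - 12.06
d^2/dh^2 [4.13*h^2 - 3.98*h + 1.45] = 8.26000000000000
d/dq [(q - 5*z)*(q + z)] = 2*q - 4*z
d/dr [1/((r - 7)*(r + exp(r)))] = ((7 - r)*(r + exp(r)) - (r - 7)^2*(exp(r) + 1))/((r - 7)^3*(r + exp(r))^2)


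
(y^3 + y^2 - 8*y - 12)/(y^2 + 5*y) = (y^3 + y^2 - 8*y - 12)/(y*(y + 5))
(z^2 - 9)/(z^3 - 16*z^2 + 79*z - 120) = (z + 3)/(z^2 - 13*z + 40)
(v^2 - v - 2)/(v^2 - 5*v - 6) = (v - 2)/(v - 6)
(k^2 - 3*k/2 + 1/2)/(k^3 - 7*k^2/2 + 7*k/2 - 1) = 1/(k - 2)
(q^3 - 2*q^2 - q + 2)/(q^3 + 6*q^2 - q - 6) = (q - 2)/(q + 6)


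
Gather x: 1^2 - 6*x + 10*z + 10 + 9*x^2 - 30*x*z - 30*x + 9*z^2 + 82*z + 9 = 9*x^2 + x*(-30*z - 36) + 9*z^2 + 92*z + 20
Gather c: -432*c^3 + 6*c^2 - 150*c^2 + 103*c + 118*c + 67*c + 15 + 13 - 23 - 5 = -432*c^3 - 144*c^2 + 288*c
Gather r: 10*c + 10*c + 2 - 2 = 20*c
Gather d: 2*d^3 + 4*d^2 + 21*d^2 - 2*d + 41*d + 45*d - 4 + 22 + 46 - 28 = 2*d^3 + 25*d^2 + 84*d + 36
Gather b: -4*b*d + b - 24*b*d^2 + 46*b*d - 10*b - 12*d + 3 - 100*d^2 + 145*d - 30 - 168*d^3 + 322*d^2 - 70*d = b*(-24*d^2 + 42*d - 9) - 168*d^3 + 222*d^2 + 63*d - 27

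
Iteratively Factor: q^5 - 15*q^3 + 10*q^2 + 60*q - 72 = (q - 2)*(q^4 + 2*q^3 - 11*q^2 - 12*q + 36) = (q - 2)^2*(q^3 + 4*q^2 - 3*q - 18) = (q - 2)^2*(q + 3)*(q^2 + q - 6) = (q - 2)^3*(q + 3)*(q + 3)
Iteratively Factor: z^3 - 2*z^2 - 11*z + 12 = (z + 3)*(z^2 - 5*z + 4) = (z - 1)*(z + 3)*(z - 4)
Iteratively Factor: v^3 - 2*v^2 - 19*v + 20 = (v - 1)*(v^2 - v - 20) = (v - 5)*(v - 1)*(v + 4)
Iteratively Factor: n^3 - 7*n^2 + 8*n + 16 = (n - 4)*(n^2 - 3*n - 4) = (n - 4)^2*(n + 1)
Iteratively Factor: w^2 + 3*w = (w)*(w + 3)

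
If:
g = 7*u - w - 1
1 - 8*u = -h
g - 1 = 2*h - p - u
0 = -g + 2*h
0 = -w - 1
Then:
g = 14/9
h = 7/9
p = 7/9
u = 2/9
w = -1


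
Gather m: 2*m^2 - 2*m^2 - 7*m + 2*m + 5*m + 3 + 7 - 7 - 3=0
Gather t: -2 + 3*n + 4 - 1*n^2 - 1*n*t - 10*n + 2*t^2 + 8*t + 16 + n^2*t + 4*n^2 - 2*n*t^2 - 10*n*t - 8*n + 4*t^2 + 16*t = 3*n^2 - 15*n + t^2*(6 - 2*n) + t*(n^2 - 11*n + 24) + 18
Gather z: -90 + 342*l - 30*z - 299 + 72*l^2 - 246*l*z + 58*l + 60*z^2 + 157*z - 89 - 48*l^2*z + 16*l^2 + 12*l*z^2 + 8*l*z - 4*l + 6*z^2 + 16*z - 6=88*l^2 + 396*l + z^2*(12*l + 66) + z*(-48*l^2 - 238*l + 143) - 484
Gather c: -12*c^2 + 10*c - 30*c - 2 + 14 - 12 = -12*c^2 - 20*c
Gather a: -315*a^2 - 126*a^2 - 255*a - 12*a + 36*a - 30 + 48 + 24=-441*a^2 - 231*a + 42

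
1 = 1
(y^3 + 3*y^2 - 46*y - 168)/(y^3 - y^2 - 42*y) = (y + 4)/y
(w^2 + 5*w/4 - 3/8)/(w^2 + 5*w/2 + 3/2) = (w - 1/4)/(w + 1)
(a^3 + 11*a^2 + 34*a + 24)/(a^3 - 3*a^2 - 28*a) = (a^2 + 7*a + 6)/(a*(a - 7))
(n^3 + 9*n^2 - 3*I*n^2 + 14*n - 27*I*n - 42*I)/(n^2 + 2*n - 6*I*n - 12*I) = (n^2 + n*(7 - 3*I) - 21*I)/(n - 6*I)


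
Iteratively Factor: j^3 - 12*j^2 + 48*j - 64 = (j - 4)*(j^2 - 8*j + 16) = (j - 4)^2*(j - 4)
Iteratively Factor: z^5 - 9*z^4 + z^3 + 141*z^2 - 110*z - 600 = (z - 4)*(z^4 - 5*z^3 - 19*z^2 + 65*z + 150) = (z - 4)*(z + 3)*(z^3 - 8*z^2 + 5*z + 50) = (z - 4)*(z + 2)*(z + 3)*(z^2 - 10*z + 25) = (z - 5)*(z - 4)*(z + 2)*(z + 3)*(z - 5)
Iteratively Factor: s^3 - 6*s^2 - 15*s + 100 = (s - 5)*(s^2 - s - 20) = (s - 5)*(s + 4)*(s - 5)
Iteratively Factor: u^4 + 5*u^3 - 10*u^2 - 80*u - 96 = (u + 3)*(u^3 + 2*u^2 - 16*u - 32) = (u + 2)*(u + 3)*(u^2 - 16) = (u + 2)*(u + 3)*(u + 4)*(u - 4)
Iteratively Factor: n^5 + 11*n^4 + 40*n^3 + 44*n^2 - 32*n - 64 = (n + 4)*(n^4 + 7*n^3 + 12*n^2 - 4*n - 16) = (n - 1)*(n + 4)*(n^3 + 8*n^2 + 20*n + 16) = (n - 1)*(n + 2)*(n + 4)*(n^2 + 6*n + 8) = (n - 1)*(n + 2)^2*(n + 4)*(n + 4)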